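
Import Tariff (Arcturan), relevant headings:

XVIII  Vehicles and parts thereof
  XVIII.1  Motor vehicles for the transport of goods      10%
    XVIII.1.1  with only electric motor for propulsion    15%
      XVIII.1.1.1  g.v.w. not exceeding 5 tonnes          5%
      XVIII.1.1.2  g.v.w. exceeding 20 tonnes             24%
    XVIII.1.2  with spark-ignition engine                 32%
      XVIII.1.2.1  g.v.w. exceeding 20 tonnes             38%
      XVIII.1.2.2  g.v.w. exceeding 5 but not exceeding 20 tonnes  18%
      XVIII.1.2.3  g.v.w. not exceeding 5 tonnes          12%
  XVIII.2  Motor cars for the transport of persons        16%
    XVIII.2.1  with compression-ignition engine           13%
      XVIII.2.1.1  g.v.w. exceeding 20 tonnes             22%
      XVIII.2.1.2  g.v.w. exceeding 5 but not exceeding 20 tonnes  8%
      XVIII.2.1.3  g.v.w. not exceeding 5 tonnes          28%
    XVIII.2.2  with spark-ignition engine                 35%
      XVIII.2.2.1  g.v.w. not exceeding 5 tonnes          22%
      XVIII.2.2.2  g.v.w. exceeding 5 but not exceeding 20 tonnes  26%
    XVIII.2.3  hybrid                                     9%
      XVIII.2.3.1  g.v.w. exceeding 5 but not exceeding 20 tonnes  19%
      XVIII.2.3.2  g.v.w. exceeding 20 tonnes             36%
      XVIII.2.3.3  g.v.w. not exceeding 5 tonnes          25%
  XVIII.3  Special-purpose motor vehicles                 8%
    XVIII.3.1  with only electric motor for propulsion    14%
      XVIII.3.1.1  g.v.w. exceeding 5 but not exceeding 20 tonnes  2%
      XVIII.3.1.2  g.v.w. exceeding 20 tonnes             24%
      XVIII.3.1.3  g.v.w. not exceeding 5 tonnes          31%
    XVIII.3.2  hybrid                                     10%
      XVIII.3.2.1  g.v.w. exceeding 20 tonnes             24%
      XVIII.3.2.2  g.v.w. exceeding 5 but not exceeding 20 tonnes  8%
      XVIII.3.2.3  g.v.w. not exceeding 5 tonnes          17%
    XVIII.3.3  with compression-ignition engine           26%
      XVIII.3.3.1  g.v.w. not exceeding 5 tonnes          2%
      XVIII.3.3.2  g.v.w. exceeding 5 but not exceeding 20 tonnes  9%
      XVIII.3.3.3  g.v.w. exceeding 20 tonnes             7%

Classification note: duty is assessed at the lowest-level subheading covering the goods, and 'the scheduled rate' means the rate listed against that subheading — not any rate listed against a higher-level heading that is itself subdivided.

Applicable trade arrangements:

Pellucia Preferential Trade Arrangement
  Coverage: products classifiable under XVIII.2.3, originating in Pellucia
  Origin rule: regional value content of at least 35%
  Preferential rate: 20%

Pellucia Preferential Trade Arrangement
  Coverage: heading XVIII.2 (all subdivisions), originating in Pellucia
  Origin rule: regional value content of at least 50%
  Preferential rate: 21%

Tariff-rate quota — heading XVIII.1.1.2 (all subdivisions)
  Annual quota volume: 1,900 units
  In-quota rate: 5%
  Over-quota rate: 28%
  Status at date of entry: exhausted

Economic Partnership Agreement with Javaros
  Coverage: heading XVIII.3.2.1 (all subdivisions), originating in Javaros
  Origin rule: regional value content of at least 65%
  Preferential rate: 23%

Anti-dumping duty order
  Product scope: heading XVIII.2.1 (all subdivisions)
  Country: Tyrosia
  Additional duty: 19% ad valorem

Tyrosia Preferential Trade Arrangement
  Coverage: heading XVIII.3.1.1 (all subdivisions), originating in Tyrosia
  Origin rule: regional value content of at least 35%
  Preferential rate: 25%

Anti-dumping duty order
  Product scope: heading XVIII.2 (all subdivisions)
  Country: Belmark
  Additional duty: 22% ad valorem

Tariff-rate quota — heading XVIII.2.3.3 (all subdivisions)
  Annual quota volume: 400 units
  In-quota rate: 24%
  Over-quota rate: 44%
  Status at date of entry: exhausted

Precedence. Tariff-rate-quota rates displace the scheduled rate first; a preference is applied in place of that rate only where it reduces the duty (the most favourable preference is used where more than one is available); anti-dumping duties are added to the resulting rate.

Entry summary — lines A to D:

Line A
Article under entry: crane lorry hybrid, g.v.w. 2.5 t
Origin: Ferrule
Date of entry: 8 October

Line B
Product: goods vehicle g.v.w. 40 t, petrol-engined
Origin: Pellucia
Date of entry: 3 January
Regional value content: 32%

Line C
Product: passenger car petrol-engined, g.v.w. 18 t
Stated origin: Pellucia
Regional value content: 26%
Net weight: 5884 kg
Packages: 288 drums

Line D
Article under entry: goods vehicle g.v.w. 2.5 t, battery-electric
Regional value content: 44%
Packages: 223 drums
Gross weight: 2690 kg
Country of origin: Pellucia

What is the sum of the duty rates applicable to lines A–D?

86%

Line A: crane lorry → XVIII.3; hybrid → XVIII.3.2; g.v.w. 2.5 t → XVIII.3.2.3. Scheduled 17%. No special measure applies. → 17%.
Line B: goods vehicle → XVIII.1; petrol-engined → XVIII.1.2; g.v.w. 40 t → XVIII.1.2.1. Scheduled 38%. Pellucia agreement on XVIII.2.3: XVIII.1.2.1 not covered; Pellucia agreement on XVIII.2: XVIII.1.2.1 not covered. → 38%.
Line C: passenger car → XVIII.2; petrol-engined → XVIII.2.2; g.v.w. 18 t → XVIII.2.2.2. Scheduled 26%. Pellucia agreement on XVIII.2.3: XVIII.2.2.2 not covered; Pellucia agreement on XVIII.2: RVC < 50%. → 26%.
Line D: goods vehicle → XVIII.1; battery-electric → XVIII.1.1; g.v.w. 2.5 t → XVIII.1.1.1. Scheduled 5%. Pellucia agreement on XVIII.2.3: XVIII.1.1.1 not covered; Pellucia agreement on XVIII.2: XVIII.1.1.1 not covered. → 5%.
Sum: 17% + 38% + 26% + 5% = 86%.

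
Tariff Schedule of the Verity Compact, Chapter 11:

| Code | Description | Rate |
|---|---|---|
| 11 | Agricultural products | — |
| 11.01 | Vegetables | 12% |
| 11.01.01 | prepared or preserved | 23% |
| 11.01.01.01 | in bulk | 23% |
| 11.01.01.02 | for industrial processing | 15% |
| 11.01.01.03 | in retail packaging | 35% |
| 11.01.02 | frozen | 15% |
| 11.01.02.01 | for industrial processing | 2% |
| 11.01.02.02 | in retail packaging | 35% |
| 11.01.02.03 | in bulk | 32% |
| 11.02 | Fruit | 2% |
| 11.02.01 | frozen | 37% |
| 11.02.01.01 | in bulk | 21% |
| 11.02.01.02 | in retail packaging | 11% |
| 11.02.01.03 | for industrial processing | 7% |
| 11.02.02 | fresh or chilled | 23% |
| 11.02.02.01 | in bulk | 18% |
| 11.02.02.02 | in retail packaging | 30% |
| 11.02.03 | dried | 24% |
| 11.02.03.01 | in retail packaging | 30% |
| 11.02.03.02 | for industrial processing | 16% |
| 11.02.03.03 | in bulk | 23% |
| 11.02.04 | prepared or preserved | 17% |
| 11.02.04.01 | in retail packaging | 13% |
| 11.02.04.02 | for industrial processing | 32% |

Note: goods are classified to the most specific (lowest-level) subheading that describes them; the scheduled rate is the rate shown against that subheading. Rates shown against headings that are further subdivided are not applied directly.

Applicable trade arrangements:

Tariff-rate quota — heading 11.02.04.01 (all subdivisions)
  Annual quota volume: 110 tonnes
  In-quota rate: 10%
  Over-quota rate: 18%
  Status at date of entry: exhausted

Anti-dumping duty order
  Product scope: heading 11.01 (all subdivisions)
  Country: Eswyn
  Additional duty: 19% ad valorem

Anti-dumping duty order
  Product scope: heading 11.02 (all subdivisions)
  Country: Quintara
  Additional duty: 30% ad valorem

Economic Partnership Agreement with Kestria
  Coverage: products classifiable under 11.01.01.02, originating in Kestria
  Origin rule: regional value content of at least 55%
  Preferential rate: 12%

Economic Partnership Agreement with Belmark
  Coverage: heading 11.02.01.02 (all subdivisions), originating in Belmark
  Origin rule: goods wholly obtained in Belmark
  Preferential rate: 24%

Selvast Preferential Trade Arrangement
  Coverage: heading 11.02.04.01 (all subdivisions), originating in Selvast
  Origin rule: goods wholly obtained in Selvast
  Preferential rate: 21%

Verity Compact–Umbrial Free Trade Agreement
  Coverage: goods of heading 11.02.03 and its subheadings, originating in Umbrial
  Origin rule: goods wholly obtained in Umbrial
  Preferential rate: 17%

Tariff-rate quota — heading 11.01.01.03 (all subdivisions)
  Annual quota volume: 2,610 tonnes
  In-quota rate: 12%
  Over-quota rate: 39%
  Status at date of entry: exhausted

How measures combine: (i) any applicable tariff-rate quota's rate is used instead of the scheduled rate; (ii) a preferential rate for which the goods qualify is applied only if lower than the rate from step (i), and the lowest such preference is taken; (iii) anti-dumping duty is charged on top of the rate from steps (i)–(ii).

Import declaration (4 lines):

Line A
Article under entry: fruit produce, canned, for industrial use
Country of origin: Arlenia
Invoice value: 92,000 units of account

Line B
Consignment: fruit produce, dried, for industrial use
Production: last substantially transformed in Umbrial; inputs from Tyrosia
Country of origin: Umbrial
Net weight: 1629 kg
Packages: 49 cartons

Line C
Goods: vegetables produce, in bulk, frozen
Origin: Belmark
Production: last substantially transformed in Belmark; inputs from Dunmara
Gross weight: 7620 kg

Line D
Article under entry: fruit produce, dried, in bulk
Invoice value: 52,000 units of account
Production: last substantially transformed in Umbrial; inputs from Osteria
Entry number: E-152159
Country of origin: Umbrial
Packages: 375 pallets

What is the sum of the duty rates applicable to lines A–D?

103%

Line A: fruit → 11.02; canned → 11.02.04; for industrial use → 11.02.04.02. Scheduled 32%. No special measure applies. → 32%.
Line B: fruit → 11.02; dried → 11.02.03; for industrial use → 11.02.03.02. Scheduled 16%. Umbrial agreement on 11.02.03: not wholly obtained. → 16%.
Line C: vegetables → 11.01; frozen → 11.01.02; in bulk → 11.01.02.03. Scheduled 32%. Belmark agreement on 11.02.01.02: 11.01.02.03 not covered. → 32%.
Line D: fruit → 11.02; dried → 11.02.03; in bulk → 11.02.03.03. Scheduled 23%. Umbrial agreement on 11.02.03: not wholly obtained. → 23%.
Sum: 32% + 16% + 32% + 23% = 103%.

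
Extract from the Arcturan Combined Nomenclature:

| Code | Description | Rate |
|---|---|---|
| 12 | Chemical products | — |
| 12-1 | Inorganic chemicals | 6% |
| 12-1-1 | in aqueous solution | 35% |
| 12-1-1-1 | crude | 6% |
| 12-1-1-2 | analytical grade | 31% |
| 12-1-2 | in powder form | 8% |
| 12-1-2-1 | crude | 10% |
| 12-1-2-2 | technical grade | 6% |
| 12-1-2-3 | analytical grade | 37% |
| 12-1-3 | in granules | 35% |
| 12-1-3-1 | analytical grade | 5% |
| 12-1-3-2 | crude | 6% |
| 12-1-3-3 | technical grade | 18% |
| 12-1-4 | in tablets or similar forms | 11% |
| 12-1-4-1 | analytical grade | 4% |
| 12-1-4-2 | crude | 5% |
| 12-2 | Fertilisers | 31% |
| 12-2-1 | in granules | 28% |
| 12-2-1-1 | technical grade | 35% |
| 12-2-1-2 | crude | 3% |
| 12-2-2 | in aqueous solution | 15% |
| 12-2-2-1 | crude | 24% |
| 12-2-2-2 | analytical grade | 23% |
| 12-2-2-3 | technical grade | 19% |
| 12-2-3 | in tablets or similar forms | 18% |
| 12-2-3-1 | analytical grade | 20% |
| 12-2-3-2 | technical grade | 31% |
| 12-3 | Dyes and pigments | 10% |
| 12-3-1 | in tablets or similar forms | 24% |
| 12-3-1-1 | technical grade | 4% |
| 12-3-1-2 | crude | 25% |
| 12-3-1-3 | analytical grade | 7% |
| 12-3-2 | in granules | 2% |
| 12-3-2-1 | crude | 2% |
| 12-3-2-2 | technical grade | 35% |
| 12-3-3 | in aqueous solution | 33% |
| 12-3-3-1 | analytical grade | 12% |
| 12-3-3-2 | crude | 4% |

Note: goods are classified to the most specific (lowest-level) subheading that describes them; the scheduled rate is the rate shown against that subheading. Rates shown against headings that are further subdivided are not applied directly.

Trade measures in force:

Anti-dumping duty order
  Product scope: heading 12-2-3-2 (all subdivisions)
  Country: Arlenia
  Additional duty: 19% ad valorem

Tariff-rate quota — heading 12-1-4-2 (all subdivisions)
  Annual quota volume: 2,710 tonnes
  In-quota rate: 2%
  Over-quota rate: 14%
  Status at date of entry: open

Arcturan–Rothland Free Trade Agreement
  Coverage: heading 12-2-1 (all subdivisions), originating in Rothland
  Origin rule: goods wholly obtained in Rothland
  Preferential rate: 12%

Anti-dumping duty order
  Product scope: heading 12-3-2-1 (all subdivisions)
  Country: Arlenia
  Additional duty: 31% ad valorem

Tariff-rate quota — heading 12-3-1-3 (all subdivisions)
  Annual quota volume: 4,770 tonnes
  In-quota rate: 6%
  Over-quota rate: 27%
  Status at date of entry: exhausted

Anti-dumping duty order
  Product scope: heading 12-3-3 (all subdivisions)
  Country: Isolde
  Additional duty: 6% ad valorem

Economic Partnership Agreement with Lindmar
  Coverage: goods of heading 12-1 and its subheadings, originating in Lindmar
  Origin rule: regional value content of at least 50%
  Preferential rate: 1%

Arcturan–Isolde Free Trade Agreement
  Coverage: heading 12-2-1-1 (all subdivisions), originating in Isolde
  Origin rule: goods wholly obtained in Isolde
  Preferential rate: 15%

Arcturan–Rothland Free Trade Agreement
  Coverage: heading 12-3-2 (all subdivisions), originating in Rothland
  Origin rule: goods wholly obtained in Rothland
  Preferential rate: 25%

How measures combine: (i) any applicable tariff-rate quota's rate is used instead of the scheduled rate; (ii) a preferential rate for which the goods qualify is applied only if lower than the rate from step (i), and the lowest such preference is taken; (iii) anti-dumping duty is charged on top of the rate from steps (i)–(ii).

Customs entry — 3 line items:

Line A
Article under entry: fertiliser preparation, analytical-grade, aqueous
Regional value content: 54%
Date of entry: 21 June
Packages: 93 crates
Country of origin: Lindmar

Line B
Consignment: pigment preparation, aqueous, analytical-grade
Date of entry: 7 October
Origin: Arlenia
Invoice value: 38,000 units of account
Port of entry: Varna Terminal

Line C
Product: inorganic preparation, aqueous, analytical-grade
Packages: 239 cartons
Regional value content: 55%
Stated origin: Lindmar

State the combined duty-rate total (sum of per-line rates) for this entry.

Line A: fertiliser → 12-2; aqueous → 12-2-2; analytical-grade → 12-2-2-2. Scheduled 23%. Lindmar agreement on 12-1: 12-2-2-2 not covered. → 23%.
Line B: pigment → 12-3; aqueous → 12-3-3; analytical-grade → 12-3-3-1. Scheduled 12%. No special measure applies. → 12%.
Line C: inorganic → 12-1; aqueous → 12-1-1; analytical-grade → 12-1-1-2. Scheduled 31%. Lindmar agreement on 12-1: RVC ≥ 50% → 1% available; preferential 1%. → 1%.
Sum: 23% + 12% + 1% = 36%.

36%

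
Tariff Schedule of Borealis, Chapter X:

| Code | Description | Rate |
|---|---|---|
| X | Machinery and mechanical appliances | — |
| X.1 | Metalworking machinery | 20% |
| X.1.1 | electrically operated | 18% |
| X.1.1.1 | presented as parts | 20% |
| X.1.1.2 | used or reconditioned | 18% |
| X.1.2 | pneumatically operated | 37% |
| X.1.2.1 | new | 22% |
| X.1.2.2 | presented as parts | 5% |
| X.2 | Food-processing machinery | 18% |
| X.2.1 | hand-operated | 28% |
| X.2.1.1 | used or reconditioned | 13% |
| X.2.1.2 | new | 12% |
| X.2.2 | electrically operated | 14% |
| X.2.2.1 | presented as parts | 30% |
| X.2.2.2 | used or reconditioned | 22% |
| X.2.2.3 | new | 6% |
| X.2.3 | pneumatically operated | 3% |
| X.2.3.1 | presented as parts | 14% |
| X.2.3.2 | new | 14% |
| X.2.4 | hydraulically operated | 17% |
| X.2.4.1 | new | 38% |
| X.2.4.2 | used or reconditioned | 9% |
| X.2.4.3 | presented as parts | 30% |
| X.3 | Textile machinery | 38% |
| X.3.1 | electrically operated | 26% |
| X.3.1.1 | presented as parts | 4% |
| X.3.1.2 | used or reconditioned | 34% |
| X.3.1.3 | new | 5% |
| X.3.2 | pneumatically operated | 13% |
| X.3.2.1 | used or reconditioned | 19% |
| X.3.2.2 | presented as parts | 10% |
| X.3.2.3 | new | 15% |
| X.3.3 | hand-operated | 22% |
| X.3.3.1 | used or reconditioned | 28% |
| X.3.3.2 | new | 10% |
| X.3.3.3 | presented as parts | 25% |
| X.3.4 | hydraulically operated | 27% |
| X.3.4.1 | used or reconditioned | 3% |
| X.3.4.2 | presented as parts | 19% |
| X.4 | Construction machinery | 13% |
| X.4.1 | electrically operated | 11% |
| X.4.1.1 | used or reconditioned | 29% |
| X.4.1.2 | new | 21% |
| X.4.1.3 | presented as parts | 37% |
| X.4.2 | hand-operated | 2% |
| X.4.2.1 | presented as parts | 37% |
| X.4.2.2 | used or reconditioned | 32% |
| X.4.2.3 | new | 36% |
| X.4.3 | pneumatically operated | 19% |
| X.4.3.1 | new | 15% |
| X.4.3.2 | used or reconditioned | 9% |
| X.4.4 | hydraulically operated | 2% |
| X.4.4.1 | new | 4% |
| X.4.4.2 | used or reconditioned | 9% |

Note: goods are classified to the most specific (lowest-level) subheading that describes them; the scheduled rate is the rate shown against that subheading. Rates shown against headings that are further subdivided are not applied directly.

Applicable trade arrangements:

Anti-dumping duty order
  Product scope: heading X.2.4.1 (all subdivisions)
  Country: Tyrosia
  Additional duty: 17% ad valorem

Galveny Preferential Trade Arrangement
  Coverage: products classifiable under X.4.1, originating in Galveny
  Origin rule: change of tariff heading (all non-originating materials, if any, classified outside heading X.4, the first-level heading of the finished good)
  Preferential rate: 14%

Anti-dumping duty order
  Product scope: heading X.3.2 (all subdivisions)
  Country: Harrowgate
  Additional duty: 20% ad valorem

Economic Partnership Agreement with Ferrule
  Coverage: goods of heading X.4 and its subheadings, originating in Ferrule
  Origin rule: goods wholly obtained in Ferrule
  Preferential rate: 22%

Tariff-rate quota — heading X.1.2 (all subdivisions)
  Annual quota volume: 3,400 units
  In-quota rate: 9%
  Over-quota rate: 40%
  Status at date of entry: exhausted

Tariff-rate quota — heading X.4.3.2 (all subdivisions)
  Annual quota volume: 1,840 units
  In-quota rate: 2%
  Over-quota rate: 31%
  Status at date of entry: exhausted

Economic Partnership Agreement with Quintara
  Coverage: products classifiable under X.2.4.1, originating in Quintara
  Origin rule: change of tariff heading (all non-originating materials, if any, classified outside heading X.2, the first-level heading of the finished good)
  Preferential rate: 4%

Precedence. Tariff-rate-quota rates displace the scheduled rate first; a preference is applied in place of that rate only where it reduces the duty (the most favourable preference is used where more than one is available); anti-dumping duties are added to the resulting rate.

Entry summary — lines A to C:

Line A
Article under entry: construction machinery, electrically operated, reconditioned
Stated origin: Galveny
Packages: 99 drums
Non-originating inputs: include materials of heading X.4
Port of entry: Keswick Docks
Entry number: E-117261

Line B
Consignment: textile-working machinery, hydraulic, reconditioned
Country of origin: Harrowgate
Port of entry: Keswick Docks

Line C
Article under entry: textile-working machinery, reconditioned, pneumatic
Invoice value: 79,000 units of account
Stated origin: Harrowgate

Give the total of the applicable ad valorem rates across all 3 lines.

71%

Line A: construction → X.4; electrically operated → X.4.1; reconditioned → X.4.1.1. Scheduled 29%. Galveny agreement on X.4.1: CTH not met. → 29%.
Line B: textile-working → X.3; hydraulic → X.3.4; reconditioned → X.3.4.1. Scheduled 3%. No special measure applies. → 3%.
Line C: textile-working → X.3; pneumatic → X.3.2; reconditioned → X.3.2.1. Scheduled 19%. anti-dumping (Harrowgate, X.3.2): +20%; total 19% + 20% = 39%. → 39%.
Sum: 29% + 3% + 39% = 71%.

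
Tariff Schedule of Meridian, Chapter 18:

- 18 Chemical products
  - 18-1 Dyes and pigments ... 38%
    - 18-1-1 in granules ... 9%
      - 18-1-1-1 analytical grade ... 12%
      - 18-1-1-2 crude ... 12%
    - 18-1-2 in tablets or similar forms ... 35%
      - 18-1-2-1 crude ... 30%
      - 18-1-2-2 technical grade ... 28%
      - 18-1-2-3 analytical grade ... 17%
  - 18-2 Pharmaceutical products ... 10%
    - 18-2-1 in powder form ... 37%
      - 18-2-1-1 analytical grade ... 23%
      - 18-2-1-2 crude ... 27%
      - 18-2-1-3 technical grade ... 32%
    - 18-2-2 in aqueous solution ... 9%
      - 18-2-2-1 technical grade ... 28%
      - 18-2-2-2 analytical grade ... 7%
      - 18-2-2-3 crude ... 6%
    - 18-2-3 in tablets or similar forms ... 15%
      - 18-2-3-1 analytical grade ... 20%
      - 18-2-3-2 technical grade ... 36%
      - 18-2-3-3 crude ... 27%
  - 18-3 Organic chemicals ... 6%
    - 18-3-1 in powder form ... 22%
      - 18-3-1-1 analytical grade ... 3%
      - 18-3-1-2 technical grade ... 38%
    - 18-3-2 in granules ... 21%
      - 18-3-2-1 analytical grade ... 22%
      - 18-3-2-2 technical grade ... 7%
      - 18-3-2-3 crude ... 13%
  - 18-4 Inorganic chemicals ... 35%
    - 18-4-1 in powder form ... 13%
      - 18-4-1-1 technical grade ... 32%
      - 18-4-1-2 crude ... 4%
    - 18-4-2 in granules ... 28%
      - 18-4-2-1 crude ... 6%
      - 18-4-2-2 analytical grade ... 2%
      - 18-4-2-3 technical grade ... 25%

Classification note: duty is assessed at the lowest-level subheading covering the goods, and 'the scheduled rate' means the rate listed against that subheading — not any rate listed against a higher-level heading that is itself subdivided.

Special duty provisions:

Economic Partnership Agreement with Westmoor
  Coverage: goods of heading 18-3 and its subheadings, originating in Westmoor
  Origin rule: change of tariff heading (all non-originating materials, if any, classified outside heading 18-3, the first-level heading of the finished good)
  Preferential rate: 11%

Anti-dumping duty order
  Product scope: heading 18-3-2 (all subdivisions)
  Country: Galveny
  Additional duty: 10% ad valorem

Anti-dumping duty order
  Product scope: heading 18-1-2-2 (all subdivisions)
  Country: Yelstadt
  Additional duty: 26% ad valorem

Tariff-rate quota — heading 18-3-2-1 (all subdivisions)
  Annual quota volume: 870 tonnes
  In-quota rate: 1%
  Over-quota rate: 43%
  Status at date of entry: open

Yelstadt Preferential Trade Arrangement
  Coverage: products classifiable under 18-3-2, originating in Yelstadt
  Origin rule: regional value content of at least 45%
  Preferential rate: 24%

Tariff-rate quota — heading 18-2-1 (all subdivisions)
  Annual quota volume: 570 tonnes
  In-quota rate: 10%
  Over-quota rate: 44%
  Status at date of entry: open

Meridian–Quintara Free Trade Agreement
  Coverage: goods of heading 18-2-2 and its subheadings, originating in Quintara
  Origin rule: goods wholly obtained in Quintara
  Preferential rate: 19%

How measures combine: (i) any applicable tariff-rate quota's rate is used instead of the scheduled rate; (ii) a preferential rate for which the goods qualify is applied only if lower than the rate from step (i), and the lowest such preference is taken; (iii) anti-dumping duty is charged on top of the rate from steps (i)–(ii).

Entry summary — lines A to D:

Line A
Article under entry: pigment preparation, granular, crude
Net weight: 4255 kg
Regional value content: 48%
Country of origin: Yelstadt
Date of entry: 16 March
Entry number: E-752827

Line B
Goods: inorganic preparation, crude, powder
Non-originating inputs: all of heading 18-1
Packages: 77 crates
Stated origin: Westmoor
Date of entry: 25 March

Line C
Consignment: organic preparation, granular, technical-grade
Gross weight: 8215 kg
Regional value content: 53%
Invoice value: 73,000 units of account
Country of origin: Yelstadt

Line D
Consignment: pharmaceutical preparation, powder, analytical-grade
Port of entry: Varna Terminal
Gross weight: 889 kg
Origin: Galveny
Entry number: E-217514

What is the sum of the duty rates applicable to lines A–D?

Line A: pigment → 18-1; granular → 18-1-1; crude → 18-1-1-2. Scheduled 12%. Yelstadt agreement on 18-3-2: 18-1-1-2 not covered. → 12%.
Line B: inorganic → 18-4; powder → 18-4-1; crude → 18-4-1-2. Scheduled 4%. Westmoor agreement on 18-3: 18-4-1-2 not covered. → 4%.
Line C: organic → 18-3; granular → 18-3-2; technical-grade → 18-3-2-2. Scheduled 7%. Yelstadt agreement on 18-3-2: RVC ≥ 45% → 24% available; preference 24% not lower than 7% → no reduction. → 7%.
Line D: pharmaceutical → 18-2; powder → 18-2-1; analytical-grade → 18-2-1-1. Scheduled 23%. quota on 18-2-1 open → in-quota 10%. → 10%.
Sum: 12% + 4% + 7% + 10% = 33%.

33%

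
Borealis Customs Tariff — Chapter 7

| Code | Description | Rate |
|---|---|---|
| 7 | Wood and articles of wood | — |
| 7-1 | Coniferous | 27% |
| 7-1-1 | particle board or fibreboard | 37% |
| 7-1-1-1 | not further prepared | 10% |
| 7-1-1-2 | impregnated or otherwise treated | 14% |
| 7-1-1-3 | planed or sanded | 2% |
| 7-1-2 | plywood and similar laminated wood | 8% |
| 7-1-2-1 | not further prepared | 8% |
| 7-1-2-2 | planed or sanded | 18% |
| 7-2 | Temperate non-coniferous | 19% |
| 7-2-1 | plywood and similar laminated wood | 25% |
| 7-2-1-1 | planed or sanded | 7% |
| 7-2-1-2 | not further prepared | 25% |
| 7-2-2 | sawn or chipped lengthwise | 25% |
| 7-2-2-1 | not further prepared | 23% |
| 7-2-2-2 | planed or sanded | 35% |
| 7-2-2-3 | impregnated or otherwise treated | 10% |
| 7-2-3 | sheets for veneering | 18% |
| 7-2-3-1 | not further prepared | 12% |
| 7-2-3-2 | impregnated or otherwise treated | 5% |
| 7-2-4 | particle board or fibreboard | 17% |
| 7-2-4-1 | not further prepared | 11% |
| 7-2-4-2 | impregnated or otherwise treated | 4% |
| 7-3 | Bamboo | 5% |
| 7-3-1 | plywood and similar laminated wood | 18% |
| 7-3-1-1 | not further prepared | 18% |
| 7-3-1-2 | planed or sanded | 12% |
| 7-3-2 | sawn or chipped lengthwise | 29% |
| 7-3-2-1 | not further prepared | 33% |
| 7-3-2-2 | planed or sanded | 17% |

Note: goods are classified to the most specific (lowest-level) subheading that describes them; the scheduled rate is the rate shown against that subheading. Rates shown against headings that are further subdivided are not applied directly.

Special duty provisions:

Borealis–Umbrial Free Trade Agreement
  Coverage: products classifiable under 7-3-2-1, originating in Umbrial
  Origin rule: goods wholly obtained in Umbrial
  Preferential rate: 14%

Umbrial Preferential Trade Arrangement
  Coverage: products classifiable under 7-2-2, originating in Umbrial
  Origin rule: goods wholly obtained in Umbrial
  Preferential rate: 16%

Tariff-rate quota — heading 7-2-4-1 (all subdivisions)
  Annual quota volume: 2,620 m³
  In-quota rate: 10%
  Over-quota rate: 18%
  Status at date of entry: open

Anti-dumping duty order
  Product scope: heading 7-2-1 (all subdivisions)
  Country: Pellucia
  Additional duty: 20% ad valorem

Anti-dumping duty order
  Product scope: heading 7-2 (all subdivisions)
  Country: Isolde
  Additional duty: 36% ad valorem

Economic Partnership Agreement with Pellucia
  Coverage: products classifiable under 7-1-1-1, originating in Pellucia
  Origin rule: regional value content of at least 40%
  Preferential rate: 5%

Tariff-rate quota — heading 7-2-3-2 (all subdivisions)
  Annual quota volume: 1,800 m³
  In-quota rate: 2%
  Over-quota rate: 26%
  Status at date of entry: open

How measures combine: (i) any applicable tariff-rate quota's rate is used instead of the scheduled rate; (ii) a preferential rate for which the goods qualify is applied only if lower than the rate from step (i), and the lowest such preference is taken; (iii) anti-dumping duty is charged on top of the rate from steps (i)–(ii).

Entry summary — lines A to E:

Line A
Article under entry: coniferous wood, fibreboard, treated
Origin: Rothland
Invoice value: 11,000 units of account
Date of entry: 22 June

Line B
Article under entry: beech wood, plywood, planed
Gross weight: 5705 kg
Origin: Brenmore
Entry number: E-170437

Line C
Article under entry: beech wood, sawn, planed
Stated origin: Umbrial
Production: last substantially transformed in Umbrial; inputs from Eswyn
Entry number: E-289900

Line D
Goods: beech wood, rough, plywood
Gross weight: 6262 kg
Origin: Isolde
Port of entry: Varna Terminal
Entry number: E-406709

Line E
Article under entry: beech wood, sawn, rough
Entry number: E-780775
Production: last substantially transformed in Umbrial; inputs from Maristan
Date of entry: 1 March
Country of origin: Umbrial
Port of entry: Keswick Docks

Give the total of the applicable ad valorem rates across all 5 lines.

140%

Line A: coniferous → 7-1; fibreboard → 7-1-1; treated → 7-1-1-2. Scheduled 14%. No special measure applies. → 14%.
Line B: beech → 7-2; plywood → 7-2-1; planed → 7-2-1-1. Scheduled 7%. No special measure applies. → 7%.
Line C: beech → 7-2; sawn → 7-2-2; planed → 7-2-2-2. Scheduled 35%. Umbrial agreement on 7-3-2-1: 7-2-2-2 not covered; Umbrial agreement on 7-2-2: not wholly obtained. → 35%.
Line D: beech → 7-2; plywood → 7-2-1; rough → 7-2-1-2. Scheduled 25%. anti-dumping (Isolde, 7-2): +36%; total 25% + 36% = 61%. → 61%.
Line E: beech → 7-2; sawn → 7-2-2; rough → 7-2-2-1. Scheduled 23%. Umbrial agreement on 7-3-2-1: 7-2-2-1 not covered; Umbrial agreement on 7-2-2: not wholly obtained. → 23%.
Sum: 14% + 7% + 35% + 61% + 23% = 140%.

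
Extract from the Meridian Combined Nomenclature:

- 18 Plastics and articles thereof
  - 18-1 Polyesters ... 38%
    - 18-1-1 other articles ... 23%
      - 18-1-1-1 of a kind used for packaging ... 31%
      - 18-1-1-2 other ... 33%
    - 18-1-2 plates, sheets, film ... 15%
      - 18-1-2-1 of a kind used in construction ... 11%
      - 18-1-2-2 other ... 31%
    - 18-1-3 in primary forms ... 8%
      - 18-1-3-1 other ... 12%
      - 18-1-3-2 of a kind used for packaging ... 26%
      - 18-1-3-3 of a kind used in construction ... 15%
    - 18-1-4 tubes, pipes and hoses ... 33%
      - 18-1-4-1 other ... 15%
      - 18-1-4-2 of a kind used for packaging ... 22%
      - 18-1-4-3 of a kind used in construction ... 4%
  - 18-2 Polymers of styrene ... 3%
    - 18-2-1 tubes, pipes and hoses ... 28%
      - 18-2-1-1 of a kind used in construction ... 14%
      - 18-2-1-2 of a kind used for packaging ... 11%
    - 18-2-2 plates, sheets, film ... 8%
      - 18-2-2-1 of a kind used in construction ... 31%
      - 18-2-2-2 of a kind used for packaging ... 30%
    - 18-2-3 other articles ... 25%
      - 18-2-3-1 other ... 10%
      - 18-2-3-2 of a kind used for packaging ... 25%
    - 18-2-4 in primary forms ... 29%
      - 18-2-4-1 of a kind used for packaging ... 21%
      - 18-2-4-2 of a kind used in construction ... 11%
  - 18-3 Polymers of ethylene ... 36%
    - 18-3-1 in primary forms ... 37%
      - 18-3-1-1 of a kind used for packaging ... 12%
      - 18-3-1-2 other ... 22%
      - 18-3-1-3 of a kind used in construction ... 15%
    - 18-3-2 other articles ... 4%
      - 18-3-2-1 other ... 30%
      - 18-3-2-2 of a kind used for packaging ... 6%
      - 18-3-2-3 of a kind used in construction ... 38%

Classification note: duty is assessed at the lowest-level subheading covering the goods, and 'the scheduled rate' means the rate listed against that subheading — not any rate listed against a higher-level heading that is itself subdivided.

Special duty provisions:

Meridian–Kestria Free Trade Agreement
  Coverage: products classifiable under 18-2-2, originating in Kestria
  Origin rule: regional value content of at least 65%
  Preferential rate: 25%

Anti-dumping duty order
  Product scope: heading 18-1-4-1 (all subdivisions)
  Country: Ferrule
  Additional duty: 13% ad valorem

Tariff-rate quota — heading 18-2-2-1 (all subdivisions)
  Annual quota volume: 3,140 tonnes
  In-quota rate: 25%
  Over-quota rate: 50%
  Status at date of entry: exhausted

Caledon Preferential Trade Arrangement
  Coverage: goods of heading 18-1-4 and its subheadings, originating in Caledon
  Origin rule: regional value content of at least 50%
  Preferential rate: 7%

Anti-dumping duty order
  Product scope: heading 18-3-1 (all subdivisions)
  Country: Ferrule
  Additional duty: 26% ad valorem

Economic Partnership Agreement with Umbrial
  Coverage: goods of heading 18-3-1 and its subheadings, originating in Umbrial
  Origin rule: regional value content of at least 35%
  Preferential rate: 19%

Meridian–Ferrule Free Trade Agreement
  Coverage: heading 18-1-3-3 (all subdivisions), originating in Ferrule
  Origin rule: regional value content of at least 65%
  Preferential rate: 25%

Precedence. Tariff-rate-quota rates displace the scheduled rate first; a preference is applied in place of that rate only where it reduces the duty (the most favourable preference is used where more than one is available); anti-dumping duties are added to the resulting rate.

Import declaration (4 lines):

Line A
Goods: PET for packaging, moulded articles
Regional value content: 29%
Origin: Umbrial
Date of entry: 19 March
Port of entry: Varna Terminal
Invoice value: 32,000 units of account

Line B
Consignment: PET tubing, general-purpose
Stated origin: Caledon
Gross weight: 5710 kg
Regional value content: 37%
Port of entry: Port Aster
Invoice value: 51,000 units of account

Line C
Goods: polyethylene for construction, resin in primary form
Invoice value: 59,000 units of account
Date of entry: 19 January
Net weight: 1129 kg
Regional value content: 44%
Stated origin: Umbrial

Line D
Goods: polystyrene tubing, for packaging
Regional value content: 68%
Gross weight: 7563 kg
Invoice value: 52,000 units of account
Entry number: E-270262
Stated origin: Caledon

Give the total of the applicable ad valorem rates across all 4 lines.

Line A: PET → 18-1; moulded articles → 18-1-1; for packaging → 18-1-1-1. Scheduled 31%. Umbrial agreement on 18-3-1: 18-1-1-1 not covered. → 31%.
Line B: PET → 18-1; tubing → 18-1-4; general-purpose → 18-1-4-1. Scheduled 15%. Caledon agreement on 18-1-4: RVC < 50%. → 15%.
Line C: polyethylene → 18-3; resin in primary form → 18-3-1; for construction → 18-3-1-3. Scheduled 15%. Umbrial agreement on 18-3-1: RVC ≥ 35% → 19% available; preference 19% not lower than 15% → no reduction. → 15%.
Line D: polystyrene → 18-2; tubing → 18-2-1; for packaging → 18-2-1-2. Scheduled 11%. Caledon agreement on 18-1-4: 18-2-1-2 not covered. → 11%.
Sum: 31% + 15% + 15% + 11% = 72%.

72%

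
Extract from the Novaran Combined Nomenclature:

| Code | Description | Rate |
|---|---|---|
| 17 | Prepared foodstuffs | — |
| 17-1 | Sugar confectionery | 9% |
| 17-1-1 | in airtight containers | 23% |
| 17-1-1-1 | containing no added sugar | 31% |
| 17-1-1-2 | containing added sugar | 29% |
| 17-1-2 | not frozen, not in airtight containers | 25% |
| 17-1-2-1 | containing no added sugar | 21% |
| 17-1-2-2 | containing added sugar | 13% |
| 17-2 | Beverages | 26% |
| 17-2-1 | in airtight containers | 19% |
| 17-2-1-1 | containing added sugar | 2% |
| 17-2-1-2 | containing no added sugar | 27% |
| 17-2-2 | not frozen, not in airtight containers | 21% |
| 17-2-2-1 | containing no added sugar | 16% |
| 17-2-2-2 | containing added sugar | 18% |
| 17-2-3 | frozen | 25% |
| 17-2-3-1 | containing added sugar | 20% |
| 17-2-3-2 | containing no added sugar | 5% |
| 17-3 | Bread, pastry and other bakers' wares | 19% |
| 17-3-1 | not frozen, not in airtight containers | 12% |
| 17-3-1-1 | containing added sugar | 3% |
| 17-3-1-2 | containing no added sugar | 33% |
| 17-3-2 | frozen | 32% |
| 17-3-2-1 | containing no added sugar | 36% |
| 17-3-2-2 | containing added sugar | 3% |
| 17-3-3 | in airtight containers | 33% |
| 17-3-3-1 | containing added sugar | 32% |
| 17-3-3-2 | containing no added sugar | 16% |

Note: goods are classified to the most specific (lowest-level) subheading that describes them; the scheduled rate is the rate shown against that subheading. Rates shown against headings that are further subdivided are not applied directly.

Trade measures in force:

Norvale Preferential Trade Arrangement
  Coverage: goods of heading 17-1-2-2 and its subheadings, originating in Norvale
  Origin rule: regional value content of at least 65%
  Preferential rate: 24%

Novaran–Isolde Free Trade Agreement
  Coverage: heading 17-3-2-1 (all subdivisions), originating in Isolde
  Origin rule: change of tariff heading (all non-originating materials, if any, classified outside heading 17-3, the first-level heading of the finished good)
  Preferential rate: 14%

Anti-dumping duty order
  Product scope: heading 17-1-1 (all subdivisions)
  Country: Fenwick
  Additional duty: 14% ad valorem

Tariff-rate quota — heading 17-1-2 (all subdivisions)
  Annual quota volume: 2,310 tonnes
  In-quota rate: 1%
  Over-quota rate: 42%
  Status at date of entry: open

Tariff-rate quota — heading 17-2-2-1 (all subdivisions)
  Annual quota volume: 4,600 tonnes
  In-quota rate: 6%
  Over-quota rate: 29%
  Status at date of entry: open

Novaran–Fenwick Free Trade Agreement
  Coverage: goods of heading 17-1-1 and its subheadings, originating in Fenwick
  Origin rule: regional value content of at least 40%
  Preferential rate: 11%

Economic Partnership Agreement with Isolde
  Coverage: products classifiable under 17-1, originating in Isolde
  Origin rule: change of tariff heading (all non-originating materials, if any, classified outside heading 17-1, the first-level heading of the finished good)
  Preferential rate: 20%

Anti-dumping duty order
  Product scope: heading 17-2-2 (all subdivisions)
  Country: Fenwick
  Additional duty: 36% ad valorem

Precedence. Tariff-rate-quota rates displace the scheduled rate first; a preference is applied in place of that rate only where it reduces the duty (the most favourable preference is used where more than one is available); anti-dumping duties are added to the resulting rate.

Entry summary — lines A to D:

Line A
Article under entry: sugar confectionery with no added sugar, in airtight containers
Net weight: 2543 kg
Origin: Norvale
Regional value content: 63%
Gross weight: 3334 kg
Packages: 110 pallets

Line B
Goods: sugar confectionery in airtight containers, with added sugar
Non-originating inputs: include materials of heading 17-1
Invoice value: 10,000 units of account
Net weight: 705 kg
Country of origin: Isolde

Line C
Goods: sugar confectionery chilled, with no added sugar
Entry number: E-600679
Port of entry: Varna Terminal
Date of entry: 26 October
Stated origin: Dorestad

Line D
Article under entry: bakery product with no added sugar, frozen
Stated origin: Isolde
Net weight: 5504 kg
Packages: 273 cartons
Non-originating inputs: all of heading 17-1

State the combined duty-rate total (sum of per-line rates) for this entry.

Line A: sugar confectionery → 17-1; in airtight containers → 17-1-1; with no added sugar → 17-1-1-1. Scheduled 31%. Norvale agreement on 17-1-2-2: 17-1-1-1 not covered. → 31%.
Line B: sugar confectionery → 17-1; in airtight containers → 17-1-1; with added sugar → 17-1-1-2. Scheduled 29%. Isolde agreement on 17-3-2-1: 17-1-1-2 not covered; Isolde agreement on 17-1: CTH not met. → 29%.
Line C: sugar confectionery → 17-1; chilled → 17-1-2; with no added sugar → 17-1-2-1. Scheduled 21%. quota on 17-1-2 open → in-quota 1%. → 1%.
Line D: bakery product → 17-3; frozen → 17-3-2; with no added sugar → 17-3-2-1. Scheduled 36%. Isolde agreement on 17-3-2-1: CTH met → 14% available; Isolde agreement on 17-1: 17-3-2-1 not covered; preferential 14%. → 14%.
Sum: 31% + 29% + 1% + 14% = 75%.

75%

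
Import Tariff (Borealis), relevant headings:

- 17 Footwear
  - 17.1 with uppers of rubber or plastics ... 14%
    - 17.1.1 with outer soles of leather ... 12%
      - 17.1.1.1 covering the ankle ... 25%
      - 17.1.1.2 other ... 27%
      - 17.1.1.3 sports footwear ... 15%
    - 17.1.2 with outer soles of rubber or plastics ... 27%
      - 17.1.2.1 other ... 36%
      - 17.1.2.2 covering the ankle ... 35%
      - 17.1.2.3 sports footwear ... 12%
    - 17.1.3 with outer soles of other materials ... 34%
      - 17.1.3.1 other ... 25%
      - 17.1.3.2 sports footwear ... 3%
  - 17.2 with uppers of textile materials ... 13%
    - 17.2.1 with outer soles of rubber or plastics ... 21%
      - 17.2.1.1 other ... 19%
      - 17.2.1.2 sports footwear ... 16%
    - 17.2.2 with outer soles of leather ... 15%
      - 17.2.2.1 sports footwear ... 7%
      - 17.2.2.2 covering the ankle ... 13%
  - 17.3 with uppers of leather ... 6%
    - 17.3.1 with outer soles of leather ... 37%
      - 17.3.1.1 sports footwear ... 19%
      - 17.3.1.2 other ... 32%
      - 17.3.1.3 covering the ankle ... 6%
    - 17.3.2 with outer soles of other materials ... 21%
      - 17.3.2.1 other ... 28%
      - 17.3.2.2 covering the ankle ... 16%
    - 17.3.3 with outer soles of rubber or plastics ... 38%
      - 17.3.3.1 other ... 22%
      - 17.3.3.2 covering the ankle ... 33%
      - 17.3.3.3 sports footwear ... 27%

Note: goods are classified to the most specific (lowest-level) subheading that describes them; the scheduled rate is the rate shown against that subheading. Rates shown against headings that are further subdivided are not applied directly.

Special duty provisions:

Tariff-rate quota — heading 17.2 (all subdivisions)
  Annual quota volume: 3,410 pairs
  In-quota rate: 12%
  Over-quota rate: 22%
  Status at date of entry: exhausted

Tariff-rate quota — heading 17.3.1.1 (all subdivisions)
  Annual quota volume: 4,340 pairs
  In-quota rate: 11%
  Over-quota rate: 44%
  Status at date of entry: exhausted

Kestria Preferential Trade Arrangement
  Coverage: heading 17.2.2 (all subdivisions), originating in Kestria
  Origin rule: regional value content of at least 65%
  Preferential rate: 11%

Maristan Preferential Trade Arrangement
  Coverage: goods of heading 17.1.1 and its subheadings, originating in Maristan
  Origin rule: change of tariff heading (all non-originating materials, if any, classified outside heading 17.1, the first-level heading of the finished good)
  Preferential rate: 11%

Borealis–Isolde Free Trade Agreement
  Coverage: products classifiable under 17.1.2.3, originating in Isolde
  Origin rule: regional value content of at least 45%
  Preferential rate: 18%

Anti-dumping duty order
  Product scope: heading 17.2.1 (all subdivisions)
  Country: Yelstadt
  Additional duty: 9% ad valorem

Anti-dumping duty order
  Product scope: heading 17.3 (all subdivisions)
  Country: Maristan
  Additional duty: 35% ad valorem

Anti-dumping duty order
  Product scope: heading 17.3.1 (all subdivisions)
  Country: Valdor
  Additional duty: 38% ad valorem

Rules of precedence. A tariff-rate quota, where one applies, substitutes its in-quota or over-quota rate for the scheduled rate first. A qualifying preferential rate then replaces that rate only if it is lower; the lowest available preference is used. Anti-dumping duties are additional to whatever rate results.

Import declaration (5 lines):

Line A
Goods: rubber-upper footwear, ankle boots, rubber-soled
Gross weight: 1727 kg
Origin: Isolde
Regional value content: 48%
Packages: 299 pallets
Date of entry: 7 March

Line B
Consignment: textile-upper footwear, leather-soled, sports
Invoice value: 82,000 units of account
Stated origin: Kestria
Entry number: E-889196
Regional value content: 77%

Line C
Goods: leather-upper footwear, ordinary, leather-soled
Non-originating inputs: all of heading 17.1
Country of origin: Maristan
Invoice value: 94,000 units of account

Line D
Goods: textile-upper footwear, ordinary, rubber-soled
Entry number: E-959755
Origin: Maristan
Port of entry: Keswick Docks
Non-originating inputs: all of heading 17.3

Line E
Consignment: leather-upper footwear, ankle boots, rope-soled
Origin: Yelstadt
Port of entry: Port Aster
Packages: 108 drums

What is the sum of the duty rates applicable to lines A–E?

151%

Line A: rubber-upper → 17.1; rubber-soled → 17.1.2; ankle boots → 17.1.2.2. Scheduled 35%. Isolde agreement on 17.1.2.3: 17.1.2.2 not covered. → 35%.
Line B: textile-upper → 17.2; leather-soled → 17.2.2; sports → 17.2.2.1. Scheduled 7%. quota on 17.2 exhausted → over-quota 22%; Kestria agreement on 17.2.2: RVC ≥ 65% → 11% available; preferential 11%. → 11%.
Line C: leather-upper → 17.3; leather-soled → 17.3.1; ordinary → 17.3.1.2. Scheduled 32%. Maristan agreement on 17.1.1: 17.3.1.2 not covered; anti-dumping (Maristan, 17.3): +35%; total 32% + 35% = 67%. → 67%.
Line D: textile-upper → 17.2; rubber-soled → 17.2.1; ordinary → 17.2.1.1. Scheduled 19%. quota on 17.2 exhausted → over-quota 22%; Maristan agreement on 17.1.1: 17.2.1.1 not covered. → 22%.
Line E: leather-upper → 17.3; rope-soled → 17.3.2; ankle boots → 17.3.2.2. Scheduled 16%. No special measure applies. → 16%.
Sum: 35% + 11% + 67% + 22% + 16% = 151%.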